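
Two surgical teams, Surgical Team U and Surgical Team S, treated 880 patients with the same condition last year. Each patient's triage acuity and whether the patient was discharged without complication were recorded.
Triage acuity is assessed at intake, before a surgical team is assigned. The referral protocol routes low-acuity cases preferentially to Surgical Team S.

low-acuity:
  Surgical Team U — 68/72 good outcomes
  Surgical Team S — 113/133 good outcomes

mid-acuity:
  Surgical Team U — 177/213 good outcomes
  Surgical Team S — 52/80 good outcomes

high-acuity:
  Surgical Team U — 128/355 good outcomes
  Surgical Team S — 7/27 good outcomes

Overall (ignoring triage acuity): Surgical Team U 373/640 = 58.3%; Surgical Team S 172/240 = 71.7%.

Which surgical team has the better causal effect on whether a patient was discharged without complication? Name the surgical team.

Surgical Team U

Surgical Team U is higher inside every triage acuity stratum but Surgical Team S is higher in aggregate. Whether to stratify depends on how triage acuity relates to the surgical team.
Here triage acuity is a common cause — it drives both which surgical team a case falls under and the outcome. The crude comparison mixes populations; the stratum-specific rates are the causally relevant ones.
Within each level — low-acuity: 94.4% vs 85.0%; mid-acuity: 83.1% vs 65.0%; high-acuity: 36.1% vs 25.9% — Surgical Team U is higher every time.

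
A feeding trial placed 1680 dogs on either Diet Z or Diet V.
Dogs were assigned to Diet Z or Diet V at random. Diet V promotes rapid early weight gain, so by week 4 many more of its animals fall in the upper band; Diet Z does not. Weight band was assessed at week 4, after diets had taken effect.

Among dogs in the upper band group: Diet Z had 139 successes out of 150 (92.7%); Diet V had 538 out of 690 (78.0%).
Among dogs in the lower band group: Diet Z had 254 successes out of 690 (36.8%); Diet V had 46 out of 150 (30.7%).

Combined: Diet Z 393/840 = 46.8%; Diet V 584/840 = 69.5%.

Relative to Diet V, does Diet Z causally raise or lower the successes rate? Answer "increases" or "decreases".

Stratifying would compare diets among dogs the diets themselves sorted into week-4 weight band groups — a form of selection on an intermediate. The unconditioned pooled rates give the total causal effect.
Pooled: Diet Z 46.8% vs Diet V 69.5%; Diet V is higher overall.

decreases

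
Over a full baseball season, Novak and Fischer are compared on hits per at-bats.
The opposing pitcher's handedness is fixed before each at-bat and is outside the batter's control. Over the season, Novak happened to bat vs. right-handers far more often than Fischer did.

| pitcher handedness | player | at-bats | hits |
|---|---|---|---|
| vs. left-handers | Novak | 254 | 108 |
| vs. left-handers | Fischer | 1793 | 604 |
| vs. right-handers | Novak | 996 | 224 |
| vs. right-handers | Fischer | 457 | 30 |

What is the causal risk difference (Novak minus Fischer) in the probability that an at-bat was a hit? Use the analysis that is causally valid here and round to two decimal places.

Novak is higher inside every pitcher handedness stratum but Fischer is higher in aggregate. Whether to stratify depends on how pitcher handedness relates to the player.
Pitcher handedness is set before the player has any effect — it is not caused by the player — and it independently drives the outcome. That makes it a confounder, so the causal comparison is within pitcher handedness levels.
Adjusting over the population distribution of pitcher handedness: 0.585·(0.425−0.337) + 0.415·(0.225−0.066) = +0.118.

+0.12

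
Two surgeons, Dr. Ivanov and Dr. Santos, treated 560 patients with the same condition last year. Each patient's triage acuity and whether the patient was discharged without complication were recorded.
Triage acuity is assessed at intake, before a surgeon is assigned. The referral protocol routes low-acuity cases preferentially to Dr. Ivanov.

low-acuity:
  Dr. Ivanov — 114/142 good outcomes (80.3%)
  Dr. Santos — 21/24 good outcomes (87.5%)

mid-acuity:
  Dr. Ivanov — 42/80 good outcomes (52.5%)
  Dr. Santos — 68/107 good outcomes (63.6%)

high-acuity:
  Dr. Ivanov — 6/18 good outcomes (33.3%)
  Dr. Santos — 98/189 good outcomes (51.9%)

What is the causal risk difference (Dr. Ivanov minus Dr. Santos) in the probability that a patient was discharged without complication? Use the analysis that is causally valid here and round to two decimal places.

-0.13

Triage acuity satisfies the back-door criterion: it is not a descendant of the surgeon, and it blocks the spurious path from surgeon to outcome. Adjusting for it (i.e., using the within-triage acuity rates) gives the causal effect.
Adjusting over the population distribution of triage acuity: 0.296·(0.803−0.875) + 0.334·(0.525−0.636) + 0.370·(0.333−0.519) = -0.127.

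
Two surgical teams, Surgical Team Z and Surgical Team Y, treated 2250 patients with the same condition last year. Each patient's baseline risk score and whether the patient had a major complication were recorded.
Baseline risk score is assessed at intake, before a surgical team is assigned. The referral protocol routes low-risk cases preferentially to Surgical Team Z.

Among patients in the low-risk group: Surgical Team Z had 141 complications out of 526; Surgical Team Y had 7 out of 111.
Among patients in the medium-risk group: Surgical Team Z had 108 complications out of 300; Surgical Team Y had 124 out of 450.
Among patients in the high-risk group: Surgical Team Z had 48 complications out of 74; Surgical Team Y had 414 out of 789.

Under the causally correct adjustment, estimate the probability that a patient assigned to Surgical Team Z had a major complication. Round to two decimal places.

0.44

Within every baseline risk score level Surgical Team Y has the lower rate, yet pooled Surgical Team Z does — Simpson's reversal.
Baseline risk score satisfies the back-door criterion: it is not a descendant of the surgical team, and it blocks the spurious path from surgical team to outcome. Adjusting for it (i.e., using the within-baseline risk score rates) gives the causal effect.
Standardising Surgical Team Z to the population baseline risk score mix: 0.283·141/526 + 0.333·108/300 + 0.384·48/74 = 0.445.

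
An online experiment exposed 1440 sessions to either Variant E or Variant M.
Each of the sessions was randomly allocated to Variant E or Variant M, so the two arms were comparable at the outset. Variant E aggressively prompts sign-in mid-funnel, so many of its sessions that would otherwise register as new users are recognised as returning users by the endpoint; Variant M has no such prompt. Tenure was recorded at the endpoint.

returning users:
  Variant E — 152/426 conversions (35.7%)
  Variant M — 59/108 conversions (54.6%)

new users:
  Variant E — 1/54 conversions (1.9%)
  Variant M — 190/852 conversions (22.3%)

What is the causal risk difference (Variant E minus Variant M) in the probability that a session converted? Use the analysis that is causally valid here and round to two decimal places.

+0.06

The stratified and pooled comparisons disagree (Variant M wins within each user tenure; Variant E wins overall), so the answer turns on the causal role of user tenure.
User tenure lies on the pathway variant → user tenure → outcome, so adjusting for it blocks the indirect effect. For the total causal effect of variant, use the unadjusted pooled rates.
The causal difference is the pooled difference: 0.319 − 0.259 = +0.059.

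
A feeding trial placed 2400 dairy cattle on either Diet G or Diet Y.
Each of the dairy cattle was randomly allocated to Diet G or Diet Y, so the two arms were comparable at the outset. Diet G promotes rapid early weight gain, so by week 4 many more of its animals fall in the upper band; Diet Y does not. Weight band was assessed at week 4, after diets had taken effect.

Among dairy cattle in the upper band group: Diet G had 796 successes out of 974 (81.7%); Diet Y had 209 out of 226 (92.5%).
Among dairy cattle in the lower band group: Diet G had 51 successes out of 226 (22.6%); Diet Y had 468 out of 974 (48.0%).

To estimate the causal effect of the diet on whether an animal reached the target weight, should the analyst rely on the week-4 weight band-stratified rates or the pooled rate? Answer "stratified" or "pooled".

Within every week-4 weight band level Diet Y has the higher rate, yet pooled Diet G does — Simpson's reversal.
Because the diet influences week-4 weight band, week-4 weight band is a post-treatment mediator, not a confounder. Stratifying on it would bias the estimate; the causal effect is the crude pooled difference.
Pooled: Diet G 70.6% vs Diet Y 56.4%; Diet G is higher overall.

pooled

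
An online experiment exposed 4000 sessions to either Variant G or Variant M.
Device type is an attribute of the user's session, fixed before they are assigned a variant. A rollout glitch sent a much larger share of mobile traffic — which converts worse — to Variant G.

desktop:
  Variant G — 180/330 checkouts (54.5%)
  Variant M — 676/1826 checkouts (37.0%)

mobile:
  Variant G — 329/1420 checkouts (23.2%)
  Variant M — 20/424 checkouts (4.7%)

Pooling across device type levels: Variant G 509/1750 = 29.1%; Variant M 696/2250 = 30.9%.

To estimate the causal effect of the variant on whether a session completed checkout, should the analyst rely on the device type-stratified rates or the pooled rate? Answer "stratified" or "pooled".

Since device type is a pre-existing factor (not a product of the variant) and it affects the outcome on its own, it is a confounder. The stratified rates, not the pooled rate, identify the causal effect.
Within each level — desktop: 54.5% vs 37.0%; mobile: 23.2% vs 4.7% — Variant G is higher every time.

stratified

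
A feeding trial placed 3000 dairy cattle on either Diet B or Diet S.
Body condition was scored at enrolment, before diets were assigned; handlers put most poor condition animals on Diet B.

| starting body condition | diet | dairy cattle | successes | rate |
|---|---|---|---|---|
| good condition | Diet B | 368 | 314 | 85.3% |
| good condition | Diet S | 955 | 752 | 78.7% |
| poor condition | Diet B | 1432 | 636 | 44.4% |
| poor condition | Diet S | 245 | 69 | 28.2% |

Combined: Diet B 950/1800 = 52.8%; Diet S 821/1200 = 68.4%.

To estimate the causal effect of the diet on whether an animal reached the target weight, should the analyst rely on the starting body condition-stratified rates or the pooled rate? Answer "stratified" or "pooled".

stratified

The starting body condition-specific comparison favours Diet B throughout, but the pooled figures favour Diet S. The question is whether to condition on starting body condition.
The imbalance in starting body condition arose from how dairy cattle were allocated, not from anything the diet did; and starting body condition independently affects the outcome. The pooled gap is confounded — condition on starting body condition.
Within each level — good condition: 85.3% vs 78.7%; poor condition: 44.4% vs 28.2% — Diet B is higher every time.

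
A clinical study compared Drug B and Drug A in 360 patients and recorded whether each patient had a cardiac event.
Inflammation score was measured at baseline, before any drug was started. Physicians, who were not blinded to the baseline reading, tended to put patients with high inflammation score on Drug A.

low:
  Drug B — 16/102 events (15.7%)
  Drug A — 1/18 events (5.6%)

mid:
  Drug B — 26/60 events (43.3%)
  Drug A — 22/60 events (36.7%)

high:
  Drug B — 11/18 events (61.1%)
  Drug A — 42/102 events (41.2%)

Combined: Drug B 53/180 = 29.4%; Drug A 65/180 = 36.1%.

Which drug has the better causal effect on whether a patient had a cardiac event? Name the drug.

Nothing the drug does changes inflammation score; the imbalance is an allocation artefact. With inflammation score also predicting the outcome, the pooled figure is confounded, and the within-stratum comparison is the causal one.
Within each level — low: 15.7% vs 5.6%; mid: 43.3% vs 36.7%; high: 61.1% vs 41.2% — Drug A is lower every time.

Drug A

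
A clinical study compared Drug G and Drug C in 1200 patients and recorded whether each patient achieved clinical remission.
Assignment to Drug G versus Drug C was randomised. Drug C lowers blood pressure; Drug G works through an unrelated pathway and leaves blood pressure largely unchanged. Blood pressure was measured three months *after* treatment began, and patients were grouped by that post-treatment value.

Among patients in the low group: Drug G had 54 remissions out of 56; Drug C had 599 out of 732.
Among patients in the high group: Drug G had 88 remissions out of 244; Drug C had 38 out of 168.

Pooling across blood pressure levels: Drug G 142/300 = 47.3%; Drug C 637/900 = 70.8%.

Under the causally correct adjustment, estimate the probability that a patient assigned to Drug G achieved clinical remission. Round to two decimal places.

0.47

The distribution of blood pressure is itself part of what the drug does — it is an intermediate outcome. Holding it fixed would remove that part of the effect; the total effect is the pooled difference.
So P(outcome | do(Drug G)) is just the pooled rate for Drug G: 142/300 = 0.473.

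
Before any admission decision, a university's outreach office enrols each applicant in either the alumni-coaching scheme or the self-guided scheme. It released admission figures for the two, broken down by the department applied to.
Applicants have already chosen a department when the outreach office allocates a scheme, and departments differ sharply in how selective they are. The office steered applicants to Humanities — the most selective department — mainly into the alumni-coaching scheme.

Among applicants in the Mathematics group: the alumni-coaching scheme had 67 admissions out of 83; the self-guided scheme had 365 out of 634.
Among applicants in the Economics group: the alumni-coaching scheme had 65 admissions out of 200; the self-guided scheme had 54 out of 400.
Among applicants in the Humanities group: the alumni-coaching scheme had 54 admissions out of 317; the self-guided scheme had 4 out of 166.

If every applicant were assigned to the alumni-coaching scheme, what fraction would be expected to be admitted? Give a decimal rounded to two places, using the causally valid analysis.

Department differs across outreach schemes for reasons unrelated to any effect of the outreach scheme itself, and it separately predicts the outcome — a classic confounder. We must compare within department levels.
Standardising the alumni-coaching scheme to the population department mix: 0.398·67/83 + 0.333·65/200 + 0.268·54/317 = 0.476.

0.48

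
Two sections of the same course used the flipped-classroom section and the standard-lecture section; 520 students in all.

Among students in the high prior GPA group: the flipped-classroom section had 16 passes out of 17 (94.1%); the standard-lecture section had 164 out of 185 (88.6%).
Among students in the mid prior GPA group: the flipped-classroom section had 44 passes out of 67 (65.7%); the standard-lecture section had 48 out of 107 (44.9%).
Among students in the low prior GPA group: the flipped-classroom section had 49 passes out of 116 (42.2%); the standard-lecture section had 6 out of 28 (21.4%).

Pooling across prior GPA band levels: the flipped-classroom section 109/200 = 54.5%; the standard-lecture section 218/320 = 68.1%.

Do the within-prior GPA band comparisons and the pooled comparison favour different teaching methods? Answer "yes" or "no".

Within each prior GPA band level (high prior GPA 94.1% vs 88.6%; mid prior GPA 65.7% vs 44.9%; low prior GPA 42.2% vs 21.4%), the flipped-classroom section has the higher rate every time. Pooled: 54.5% vs 68.1% — the standard-lecture section has the higher rate overall. The two comparisons disagree.

yes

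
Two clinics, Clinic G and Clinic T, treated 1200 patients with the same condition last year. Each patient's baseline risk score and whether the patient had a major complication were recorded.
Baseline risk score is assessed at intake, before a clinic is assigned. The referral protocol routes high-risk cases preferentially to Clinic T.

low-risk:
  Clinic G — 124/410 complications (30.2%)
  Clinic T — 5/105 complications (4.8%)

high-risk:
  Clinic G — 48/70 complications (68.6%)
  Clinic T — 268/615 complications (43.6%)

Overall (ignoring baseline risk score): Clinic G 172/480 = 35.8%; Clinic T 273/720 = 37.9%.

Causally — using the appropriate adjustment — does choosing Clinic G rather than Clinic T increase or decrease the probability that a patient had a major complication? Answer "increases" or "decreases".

Nothing the clinic does changes baseline risk score; the imbalance is an allocation artefact. With baseline risk score also predicting the outcome, the pooled figure is confounded, and the within-stratum comparison is the causal one.
Within each level — low-risk: 30.2% vs 4.8%; high-risk: 68.6% vs 43.6% — Clinic T is lower every time.

increases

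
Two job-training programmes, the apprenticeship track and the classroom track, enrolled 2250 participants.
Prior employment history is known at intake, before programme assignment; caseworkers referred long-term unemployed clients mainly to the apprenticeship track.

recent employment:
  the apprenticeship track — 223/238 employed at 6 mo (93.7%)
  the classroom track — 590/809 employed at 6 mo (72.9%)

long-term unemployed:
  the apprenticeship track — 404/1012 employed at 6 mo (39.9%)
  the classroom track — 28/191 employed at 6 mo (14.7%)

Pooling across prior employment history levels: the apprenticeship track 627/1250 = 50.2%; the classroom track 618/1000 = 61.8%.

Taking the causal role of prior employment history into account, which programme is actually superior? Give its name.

Prior employment history satisfies the back-door criterion: it is not a descendant of the programme, and it blocks the spurious path from programme to outcome. Adjusting for it (i.e., using the within-prior employment history rates) gives the causal effect.
Within each level — recent employment: 93.7% vs 72.9%; long-term unemployed: 39.9% vs 14.7% — the apprenticeship track is higher every time.

the apprenticeship track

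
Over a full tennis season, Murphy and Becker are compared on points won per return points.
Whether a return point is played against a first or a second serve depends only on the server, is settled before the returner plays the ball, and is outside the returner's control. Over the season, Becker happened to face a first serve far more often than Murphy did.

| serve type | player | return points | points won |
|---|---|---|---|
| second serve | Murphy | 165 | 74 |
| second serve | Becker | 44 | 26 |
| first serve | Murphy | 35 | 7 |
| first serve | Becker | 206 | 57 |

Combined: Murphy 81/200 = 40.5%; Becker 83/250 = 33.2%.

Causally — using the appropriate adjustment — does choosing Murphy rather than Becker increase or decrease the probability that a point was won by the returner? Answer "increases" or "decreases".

decreases

The stratified and pooled comparisons disagree (Becker wins within each serve type; Murphy wins overall), so the answer turns on the causal role of serve type.
The imbalance in serve type arose from how return points were allocated, not from anything the player did; and serve type independently affects the outcome. The pooled gap is confounded — condition on serve type.
Within each level — second serve: 44.8% vs 59.1%; first serve: 20.0% vs 27.7% — Becker is higher every time.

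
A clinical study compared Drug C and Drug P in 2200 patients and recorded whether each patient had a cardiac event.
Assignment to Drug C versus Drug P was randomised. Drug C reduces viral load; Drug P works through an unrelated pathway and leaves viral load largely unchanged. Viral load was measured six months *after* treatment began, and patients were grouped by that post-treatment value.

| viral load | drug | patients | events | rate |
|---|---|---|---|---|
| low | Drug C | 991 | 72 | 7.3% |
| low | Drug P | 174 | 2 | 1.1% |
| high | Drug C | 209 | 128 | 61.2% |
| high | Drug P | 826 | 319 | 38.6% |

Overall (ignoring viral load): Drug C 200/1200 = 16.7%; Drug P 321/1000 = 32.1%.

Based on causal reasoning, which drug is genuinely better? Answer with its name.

Drug C

Drug P is lower inside every viral load stratum but Drug C is lower in aggregate. Whether to stratify depends on how viral load relates to the drug.
Because the drug influences viral load, viral load is a post-treatment mediator, not a confounder. Stratifying on it would bias the estimate; the causal effect is the crude pooled difference.
Pooled: Drug C 16.7% vs Drug P 32.1%; Drug C is lower overall.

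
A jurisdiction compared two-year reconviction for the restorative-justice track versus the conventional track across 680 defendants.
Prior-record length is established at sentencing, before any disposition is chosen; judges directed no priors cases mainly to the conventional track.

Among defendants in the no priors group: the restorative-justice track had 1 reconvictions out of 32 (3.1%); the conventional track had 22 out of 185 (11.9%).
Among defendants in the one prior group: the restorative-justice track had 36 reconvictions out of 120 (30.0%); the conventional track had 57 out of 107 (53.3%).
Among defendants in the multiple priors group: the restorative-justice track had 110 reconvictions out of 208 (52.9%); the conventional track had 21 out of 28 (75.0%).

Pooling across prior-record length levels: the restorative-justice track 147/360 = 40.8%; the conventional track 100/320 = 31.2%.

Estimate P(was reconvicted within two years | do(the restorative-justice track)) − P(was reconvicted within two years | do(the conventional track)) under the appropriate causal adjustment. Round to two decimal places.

-0.18

Prior-record length satisfies the back-door criterion: it is not a descendant of the disposition, and it blocks the spurious path from disposition to outcome. Adjusting for it (i.e., using the within-prior-record length rates) gives the causal effect.
Adjusting over the population distribution of prior-record length: 0.319·(0.031−0.119) + 0.334·(0.300−0.533) + 0.347·(0.529−0.750) = -0.182.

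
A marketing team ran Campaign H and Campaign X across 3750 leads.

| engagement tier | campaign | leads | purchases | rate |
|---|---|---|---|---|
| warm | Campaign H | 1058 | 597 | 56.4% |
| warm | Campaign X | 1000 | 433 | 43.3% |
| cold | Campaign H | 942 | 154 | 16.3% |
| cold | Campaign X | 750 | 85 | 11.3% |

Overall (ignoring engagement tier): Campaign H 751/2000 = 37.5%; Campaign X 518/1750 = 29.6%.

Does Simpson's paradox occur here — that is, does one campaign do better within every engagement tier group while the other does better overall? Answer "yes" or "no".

Within each engagement tier level (warm 56.4% vs 43.3%; cold 16.3% vs 11.3%), Campaign H has the higher rate every time. Pooled: 37.5% vs 29.6% — Campaign H has the higher rate overall. They agree.

no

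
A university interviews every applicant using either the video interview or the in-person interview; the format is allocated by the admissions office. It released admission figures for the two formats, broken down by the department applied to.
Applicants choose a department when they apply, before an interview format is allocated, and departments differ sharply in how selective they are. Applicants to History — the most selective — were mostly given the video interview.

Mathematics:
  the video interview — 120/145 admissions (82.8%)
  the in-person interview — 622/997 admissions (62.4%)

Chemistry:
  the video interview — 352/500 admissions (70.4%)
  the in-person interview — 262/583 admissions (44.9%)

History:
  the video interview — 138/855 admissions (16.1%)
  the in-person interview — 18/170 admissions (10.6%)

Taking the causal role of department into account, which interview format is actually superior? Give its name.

the video interview

the video interview is higher inside every department stratum but the in-person interview is higher in aggregate. Whether to stratify depends on how department relates to the interview format.
Here department is a common cause — it drives both which interview format a case falls under and the outcome. The crude comparison mixes populations; the stratum-specific rates are the causally relevant ones.
Within each level — Mathematics: 82.8% vs 62.4%; Chemistry: 70.4% vs 44.9%; History: 16.1% vs 10.6% — the video interview is higher every time.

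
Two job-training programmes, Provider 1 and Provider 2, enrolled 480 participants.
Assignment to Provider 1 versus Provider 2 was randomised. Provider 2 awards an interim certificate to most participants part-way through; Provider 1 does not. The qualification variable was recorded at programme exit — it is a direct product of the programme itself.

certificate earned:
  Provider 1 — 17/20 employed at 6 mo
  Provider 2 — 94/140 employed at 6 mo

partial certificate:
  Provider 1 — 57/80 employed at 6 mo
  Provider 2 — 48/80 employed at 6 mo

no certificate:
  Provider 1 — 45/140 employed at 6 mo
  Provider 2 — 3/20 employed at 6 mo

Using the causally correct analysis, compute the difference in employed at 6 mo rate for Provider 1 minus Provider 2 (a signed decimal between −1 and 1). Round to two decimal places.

Qualification attained during the programme is downstream of the programme. One should not condition on a consequence of treatment, so the overall rates are the right comparison.
The causal difference is the pooled difference: 0.496 − 0.604 = -0.108.

-0.11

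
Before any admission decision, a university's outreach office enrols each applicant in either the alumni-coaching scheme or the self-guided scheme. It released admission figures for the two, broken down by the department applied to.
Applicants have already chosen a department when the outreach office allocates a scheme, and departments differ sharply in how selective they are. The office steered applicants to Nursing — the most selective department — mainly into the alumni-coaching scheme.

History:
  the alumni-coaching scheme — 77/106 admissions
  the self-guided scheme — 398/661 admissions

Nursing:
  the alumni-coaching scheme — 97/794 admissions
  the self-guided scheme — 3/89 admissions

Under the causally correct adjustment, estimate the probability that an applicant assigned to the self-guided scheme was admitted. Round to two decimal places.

the alumni-coaching scheme is higher inside every department stratum but the self-guided scheme is higher in aggregate. Whether to stratify depends on how department relates to the outreach scheme.
Department is set before the outreach scheme has any effect — it is not caused by the outreach scheme — and it independently drives the outcome. That makes it a confounder, so the causal comparison is within department levels.
Standardising the self-guided scheme to the population department mix: 0.465·398/661 + 0.535·3/89 = 0.298.

0.30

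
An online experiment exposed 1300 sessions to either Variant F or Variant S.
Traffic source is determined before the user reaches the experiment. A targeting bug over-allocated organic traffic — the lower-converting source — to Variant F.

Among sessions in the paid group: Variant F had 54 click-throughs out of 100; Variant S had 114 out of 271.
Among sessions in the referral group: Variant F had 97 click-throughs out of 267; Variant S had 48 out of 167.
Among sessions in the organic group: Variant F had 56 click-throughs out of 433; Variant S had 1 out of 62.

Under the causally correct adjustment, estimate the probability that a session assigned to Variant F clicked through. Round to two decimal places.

0.32

Since traffic source is a pre-existing factor (not a product of the variant) and it affects the outcome on its own, it is a confounder. The stratified rates, not the pooled rate, identify the causal effect.
Standardising Variant F to the population traffic source mix: 0.285·54/100 + 0.334·97/267 + 0.381·56/433 = 0.325.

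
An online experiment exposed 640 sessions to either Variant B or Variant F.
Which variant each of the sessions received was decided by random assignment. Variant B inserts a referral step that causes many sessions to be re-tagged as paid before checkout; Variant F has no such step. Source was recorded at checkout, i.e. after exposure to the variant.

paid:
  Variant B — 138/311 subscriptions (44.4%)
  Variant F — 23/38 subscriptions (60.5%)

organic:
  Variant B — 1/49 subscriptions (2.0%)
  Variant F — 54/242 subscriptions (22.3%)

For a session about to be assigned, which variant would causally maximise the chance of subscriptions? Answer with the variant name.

Variant B

The stratified and pooled comparisons disagree (Variant F wins within each traffic source; Variant B wins overall), so the answer turns on the causal role of traffic source.
Traffic source is downstream of the variant. One should not condition on a consequence of treatment, so the overall rates are the right comparison.
Pooled: Variant B 38.6% vs Variant F 27.5%; Variant B is higher overall.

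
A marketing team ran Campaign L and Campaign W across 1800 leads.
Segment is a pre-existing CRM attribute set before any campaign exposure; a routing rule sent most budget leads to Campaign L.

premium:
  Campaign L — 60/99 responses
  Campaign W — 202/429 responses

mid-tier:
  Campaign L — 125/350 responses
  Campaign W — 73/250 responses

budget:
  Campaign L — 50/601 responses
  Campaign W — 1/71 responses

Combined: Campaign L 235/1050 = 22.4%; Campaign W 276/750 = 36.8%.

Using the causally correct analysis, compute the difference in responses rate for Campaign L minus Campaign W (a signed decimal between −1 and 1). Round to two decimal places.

The customer segment-specific comparison favours Campaign L throughout, but the pooled figures favour Campaign W. The question is whether to condition on customer segment.
Customer segment is set before the campaign has any effect — it is not caused by the campaign — and it independently drives the outcome. That makes it a confounder, so the causal comparison is within customer segment levels.
Adjusting over the population distribution of customer segment: 0.293·(0.606−0.471) + 0.333·(0.357−0.292) + 0.373·(0.083−0.014) = +0.087.

+0.09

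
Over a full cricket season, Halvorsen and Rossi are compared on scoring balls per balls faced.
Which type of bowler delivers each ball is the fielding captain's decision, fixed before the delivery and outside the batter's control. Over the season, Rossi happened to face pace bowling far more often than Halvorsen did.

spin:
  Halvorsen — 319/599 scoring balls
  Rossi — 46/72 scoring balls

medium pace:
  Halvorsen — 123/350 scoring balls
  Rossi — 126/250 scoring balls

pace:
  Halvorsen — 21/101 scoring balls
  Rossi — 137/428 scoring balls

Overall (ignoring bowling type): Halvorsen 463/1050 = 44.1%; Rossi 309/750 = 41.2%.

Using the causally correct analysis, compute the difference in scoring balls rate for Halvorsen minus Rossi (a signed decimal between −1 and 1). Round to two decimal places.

Bowling type is set before the player has any effect — it is not caused by the player — and it independently drives the outcome. That makes it a confounder, so the causal comparison is within bowling type levels.
Adjusting over the population distribution of bowling type: 0.373·(0.533−0.639) + 0.333·(0.351−0.504) + 0.294·(0.208−0.320) = -0.123.

-0.12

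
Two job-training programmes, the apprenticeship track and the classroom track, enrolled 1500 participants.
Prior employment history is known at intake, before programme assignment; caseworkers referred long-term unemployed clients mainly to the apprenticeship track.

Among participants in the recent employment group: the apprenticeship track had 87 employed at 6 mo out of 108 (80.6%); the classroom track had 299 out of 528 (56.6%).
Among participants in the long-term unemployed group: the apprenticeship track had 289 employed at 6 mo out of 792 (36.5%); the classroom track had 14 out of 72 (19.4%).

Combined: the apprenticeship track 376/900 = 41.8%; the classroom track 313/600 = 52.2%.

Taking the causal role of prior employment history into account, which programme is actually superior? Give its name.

Since prior employment history is a pre-existing factor (not a product of the programme) and it affects the outcome on its own, it is a confounder. The stratified rates, not the pooled rate, identify the causal effect.
Within each level — recent employment: 80.6% vs 56.6%; long-term unemployed: 36.5% vs 19.4% — the apprenticeship track is higher every time.

the apprenticeship track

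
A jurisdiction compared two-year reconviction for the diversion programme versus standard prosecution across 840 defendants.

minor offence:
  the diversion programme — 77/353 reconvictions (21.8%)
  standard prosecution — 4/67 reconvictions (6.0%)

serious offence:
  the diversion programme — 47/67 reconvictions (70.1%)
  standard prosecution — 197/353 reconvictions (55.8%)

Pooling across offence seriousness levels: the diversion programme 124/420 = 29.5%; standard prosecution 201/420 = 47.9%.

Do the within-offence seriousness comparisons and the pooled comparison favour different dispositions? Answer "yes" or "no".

Within each offence seriousness level (minor offence 21.8% vs 6.0%; serious offence 70.1% vs 55.8%), standard prosecution has the lower rate every time. Pooled: 29.5% vs 47.9% — the diversion programme has the lower rate overall. The two comparisons disagree.

yes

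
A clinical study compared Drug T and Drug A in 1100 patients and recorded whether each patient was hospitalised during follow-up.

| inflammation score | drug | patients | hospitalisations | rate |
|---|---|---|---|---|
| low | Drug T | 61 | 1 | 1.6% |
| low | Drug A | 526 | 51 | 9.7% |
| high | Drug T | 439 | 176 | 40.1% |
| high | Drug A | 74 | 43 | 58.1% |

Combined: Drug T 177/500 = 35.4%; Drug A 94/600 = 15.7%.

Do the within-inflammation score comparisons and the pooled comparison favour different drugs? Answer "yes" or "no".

Within each inflammation score level (low 1.6% vs 9.7%; high 40.1% vs 58.1%), Drug T has the lower rate every time. Pooled: 35.4% vs 15.7% — Drug A has the lower rate overall. The two comparisons disagree.

yes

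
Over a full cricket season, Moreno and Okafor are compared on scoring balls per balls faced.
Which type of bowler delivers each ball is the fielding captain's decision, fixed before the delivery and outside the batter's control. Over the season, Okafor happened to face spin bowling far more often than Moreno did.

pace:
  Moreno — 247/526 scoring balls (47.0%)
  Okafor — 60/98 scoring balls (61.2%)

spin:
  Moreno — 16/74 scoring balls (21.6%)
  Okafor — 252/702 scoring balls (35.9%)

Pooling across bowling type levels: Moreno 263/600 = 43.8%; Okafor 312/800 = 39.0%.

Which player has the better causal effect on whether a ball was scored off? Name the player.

Okafor

Okafor is higher inside every bowling type stratum but Moreno is higher in aggregate. Whether to stratify depends on how bowling type relates to the player.
Bowling type differs across players for reasons unrelated to any effect of the player itself, and it separately predicts the outcome — a classic confounder. We must compare within bowling type levels.
Within each level — pace: 47.0% vs 61.2%; spin: 21.6% vs 35.9% — Okafor is higher every time.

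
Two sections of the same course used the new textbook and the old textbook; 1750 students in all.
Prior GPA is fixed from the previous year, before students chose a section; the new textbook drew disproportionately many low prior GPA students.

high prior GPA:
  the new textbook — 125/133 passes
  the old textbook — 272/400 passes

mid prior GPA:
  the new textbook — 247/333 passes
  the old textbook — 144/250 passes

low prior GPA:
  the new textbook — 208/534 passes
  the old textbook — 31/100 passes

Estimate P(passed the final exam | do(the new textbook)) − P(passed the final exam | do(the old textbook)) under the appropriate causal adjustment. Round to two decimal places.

+0.16

Here prior GPA band is a common cause — it drives both which teaching method a case falls under and the outcome. The crude comparison mixes populations; the stratum-specific rates are the causally relevant ones.
Adjusting over the population distribution of prior GPA band: 0.305·(0.940−0.680) + 0.333·(0.742−0.576) + 0.362·(0.390−0.310) = +0.163.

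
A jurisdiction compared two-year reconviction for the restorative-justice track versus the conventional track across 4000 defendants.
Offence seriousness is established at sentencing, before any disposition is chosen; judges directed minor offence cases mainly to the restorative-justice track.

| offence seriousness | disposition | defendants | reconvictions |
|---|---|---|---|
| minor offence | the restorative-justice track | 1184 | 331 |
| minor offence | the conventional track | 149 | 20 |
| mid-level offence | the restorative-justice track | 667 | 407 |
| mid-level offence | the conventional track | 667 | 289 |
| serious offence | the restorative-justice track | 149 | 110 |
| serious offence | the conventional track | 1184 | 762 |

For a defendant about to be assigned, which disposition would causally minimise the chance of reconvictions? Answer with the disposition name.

The offence seriousness-specific comparison favours the conventional track throughout, but the pooled figures favour the restorative-justice track. The question is whether to condition on offence seriousness.
Here offence seriousness is a common cause — it drives both which disposition a case falls under and the outcome. The crude comparison mixes populations; the stratum-specific rates are the causally relevant ones.
Within each level — minor offence: 28.0% vs 13.4%; mid-level offence: 61.0% vs 43.3%; serious offence: 73.8% vs 64.4% — the conventional track is lower every time.

the conventional track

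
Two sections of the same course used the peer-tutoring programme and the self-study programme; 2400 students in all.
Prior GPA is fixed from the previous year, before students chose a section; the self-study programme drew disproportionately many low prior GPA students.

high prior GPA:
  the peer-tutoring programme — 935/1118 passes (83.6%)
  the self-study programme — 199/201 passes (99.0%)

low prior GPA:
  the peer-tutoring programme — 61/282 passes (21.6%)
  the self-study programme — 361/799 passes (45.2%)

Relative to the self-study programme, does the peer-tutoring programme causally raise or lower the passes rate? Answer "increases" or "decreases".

decreases

Here prior GPA band is a common cause — it drives both which teaching method a case falls under and the outcome. The crude comparison mixes populations; the stratum-specific rates are the causally relevant ones.
Within each level — high prior GPA: 83.6% vs 99.0%; low prior GPA: 21.6% vs 45.2% — the self-study programme is higher every time.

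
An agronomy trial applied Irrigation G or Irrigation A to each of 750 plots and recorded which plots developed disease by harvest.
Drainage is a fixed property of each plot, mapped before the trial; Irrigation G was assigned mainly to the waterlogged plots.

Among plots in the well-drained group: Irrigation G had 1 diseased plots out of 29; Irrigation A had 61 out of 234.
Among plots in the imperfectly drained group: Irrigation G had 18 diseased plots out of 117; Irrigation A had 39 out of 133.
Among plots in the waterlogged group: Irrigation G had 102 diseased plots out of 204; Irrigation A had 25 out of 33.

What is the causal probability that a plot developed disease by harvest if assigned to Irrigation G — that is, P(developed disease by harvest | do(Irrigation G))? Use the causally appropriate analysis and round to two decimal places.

0.22

Irrigation G is lower inside every field drainage stratum but Irrigation A is lower in aggregate. Whether to stratify depends on how field drainage relates to the irrigation.
Here field drainage is a common cause — it drives both which irrigation a case falls under and the outcome. The crude comparison mixes populations; the stratum-specific rates are the causally relevant ones.
Standardising Irrigation G to the population field drainage mix: 0.351·1/29 + 0.333·18/117 + 0.316·102/204 = 0.221.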